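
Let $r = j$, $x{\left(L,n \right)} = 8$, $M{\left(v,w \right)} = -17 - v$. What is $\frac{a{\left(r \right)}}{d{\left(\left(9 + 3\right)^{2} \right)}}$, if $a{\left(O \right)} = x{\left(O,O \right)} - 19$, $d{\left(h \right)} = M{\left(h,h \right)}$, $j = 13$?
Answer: $\frac{11}{161} \approx 0.068323$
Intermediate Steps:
$r = 13$
$d{\left(h \right)} = -17 - h$
$a{\left(O \right)} = -11$ ($a{\left(O \right)} = 8 - 19 = -11$)
$\frac{a{\left(r \right)}}{d{\left(\left(9 + 3\right)^{2} \right)}} = - \frac{11}{-17 - \left(9 + 3\right)^{2}} = - \frac{11}{-17 - 12^{2}} = - \frac{11}{-17 - 144} = - \frac{11}{-161} = \left(-11\right) \left(- \frac{1}{161}\right) = \frac{11}{161}$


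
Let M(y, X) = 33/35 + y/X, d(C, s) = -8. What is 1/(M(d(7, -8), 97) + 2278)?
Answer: 3395/7736731 ≈ 0.00043882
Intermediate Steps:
M(y, X) = 33/35 + y/X (M(y, X) = 33*(1/35) + y/X = 33/35 + y/X)
1/(M(d(7, -8), 97) + 2278) = 1/((33/35 - 8/97) + 2278) = 1/(2921/3395 + 2278) = 1/(7736731/3395) = 3395/7736731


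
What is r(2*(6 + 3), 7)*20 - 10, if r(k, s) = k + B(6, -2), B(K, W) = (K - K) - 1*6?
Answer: 230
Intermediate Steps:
B(K, W) = -6 (B(K, W) = 0 - 6 = -6)
r(k, s) = -6 + k (r(k, s) = k - 6 = -6 + k)
r(2*(6 + 3), 7)*20 - 10 = (-6 + 2*(6 + 3))*20 - 10 = (-6 + 2*9)*20 - 10 = (-6 + 18)*20 - 10 = 12*20 - 10 = 240 - 10 = 230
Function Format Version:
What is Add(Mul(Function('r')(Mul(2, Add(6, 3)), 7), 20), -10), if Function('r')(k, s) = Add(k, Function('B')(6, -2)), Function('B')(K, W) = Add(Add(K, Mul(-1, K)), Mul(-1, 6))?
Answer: 230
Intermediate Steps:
Function('B')(K, W) = -6 (Function('B')(K, W) = Add(0, -6) = -6)
Function('r')(k, s) = Add(-6, k) (Function('r')(k, s) = Add(k, -6) = Add(-6, k))
Add(Mul(Function('r')(Mul(2, Add(6, 3)), 7), 20), -10) = Add(Mul(Add(-6, Mul(2, Add(6, 3))), 20), -10) = Add(Mul(Add(-6, Mul(2, 9)), 20), -10) = Add(Mul(Add(-6, 18), 20), -10) = Add(Mul(12, 20), -10) = Add(240, -10) = 230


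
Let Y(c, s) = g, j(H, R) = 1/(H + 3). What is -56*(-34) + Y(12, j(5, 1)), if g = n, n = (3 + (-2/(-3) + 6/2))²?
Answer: 17536/9 ≈ 1948.4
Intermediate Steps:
n = 400/9 (n = (3 + (-2*(-⅓) + 6*(½)))² = (3 + (⅔ + 3))² = (3 + 11/3)² = (20/3)² = 400/9 ≈ 44.444)
j(H, R) = 1/(3 + H)
g = 400/9 ≈ 44.444
Y(c, s) = 400/9
-56*(-34) + Y(12, j(5, 1)) = -56*(-34) + 400/9 = 1904 + 400/9 = 17536/9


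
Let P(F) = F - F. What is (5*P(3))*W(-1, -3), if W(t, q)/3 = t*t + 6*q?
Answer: 0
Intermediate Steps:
P(F) = 0
W(t, q) = 3*t**2 + 18*q (W(t, q) = 3*(t*t + 6*q) = 3*(t**2 + 6*q) = 3*t**2 + 18*q)
(5*P(3))*W(-1, -3) = (5*0)*(3*(-1)**2 + 18*(-3)) = 0*(3*1 - 54) = 0*(3 - 54) = 0*(-51) = 0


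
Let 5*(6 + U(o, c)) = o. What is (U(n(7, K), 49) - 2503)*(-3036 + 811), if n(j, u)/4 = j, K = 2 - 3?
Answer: 5570065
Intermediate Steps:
K = -1
n(j, u) = 4*j
U(o, c) = -6 + o/5
(U(n(7, K), 49) - 2503)*(-3036 + 811) = ((-6 + (4*7)/5) - 2503)*(-3036 + 811) = ((-6 + (1/5)*28) - 2503)*(-2225) = ((-6 + 28/5) - 2503)*(-2225) = (-2/5 - 2503)*(-2225) = -12517/5*(-2225) = 5570065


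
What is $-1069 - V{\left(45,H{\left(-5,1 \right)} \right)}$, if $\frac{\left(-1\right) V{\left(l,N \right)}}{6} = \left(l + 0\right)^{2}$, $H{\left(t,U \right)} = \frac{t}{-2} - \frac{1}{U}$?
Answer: $11081$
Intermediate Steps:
$H{\left(t,U \right)} = - \frac{1}{U} - \frac{t}{2}$ ($H{\left(t,U \right)} = t \left(- \frac{1}{2}\right) - \frac{1}{U} = - \frac{t}{2} - \frac{1}{U} = - \frac{1}{U} - \frac{t}{2}$)
$V{\left(l,N \right)} = - 6 l^{2}$ ($V{\left(l,N \right)} = - 6 \left(l + 0\right)^{2} = - 6 l^{2}$)
$-1069 - V{\left(45,H{\left(-5,1 \right)} \right)} = -1069 - - 6 \cdot 45^{2} = -1069 - \left(-6\right) 2025 = -1069 - -12150 = -1069 + 12150 = 11081$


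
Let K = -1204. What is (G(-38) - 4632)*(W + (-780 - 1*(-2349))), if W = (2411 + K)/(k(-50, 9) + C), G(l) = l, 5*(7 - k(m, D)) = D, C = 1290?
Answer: -23739662465/3238 ≈ -7.3316e+6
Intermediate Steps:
k(m, D) = 7 - D/5
W = 6035/6476 (W = (2411 - 1204)/((7 - ⅕*9) + 1290) = 1207/((7 - 9/5) + 1290) = 1207/(26/5 + 1290) = 1207/(6476/5) = 1207*(5/6476) = 6035/6476 ≈ 0.93190)
(G(-38) - 4632)*(W + (-780 - 1*(-2349))) = (-38 - 4632)*(6035/6476 + (-780 - 1*(-2349))) = -4670*(6035/6476 + (-780 + 2349)) = -4670*(6035/6476 + 1569) = -4670*10166879/6476 = -23739662465/3238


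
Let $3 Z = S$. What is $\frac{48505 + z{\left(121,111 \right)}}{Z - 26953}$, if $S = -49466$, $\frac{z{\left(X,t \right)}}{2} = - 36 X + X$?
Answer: $- \frac{24021}{26065} \approx -0.92158$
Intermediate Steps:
$z{\left(X,t \right)} = - 70 X$ ($z{\left(X,t \right)} = 2 \left(- 36 X + X\right) = 2 \left(- 35 X\right) = - 70 X$)
$Z = - \frac{49466}{3}$ ($Z = \frac{1}{3} \left(-49466\right) = - \frac{49466}{3} \approx -16489.0$)
$\frac{48505 + z{\left(121,111 \right)}}{Z - 26953} = \frac{48505 - 8470}{- \frac{49466}{3} - 26953} = \frac{40035}{- \frac{130325}{3}} = 40035 \left(- \frac{3}{130325}\right) = - \frac{24021}{26065}$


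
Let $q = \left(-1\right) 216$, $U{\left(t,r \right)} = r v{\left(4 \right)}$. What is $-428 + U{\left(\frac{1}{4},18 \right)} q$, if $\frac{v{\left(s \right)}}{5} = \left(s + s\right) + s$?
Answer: $-233708$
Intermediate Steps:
$v{\left(s \right)} = 15 s$ ($v{\left(s \right)} = 5 \left(\left(s + s\right) + s\right) = 5 \left(2 s + s\right) = 5 \cdot 3 s = 15 s$)
$U{\left(t,r \right)} = 60 r$ ($U{\left(t,r \right)} = r 15 \cdot 4 = r 60 = 60 r$)
$q = -216$
$-428 + U{\left(\frac{1}{4},18 \right)} q = -428 + 60 \cdot 18 \left(-216\right) = -428 + 1080 \left(-216\right) = -428 - 233280 = -233708$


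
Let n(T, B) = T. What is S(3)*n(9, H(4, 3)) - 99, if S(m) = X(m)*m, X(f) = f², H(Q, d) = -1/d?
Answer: 144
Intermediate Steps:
S(m) = m³ (S(m) = m²*m = m³)
S(3)*n(9, H(4, 3)) - 99 = 3³*9 - 99 = 27*9 - 99 = 243 - 99 = 144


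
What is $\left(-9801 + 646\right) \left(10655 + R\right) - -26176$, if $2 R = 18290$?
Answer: $-181242824$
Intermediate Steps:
$R = 9145$ ($R = \frac{1}{2} \cdot 18290 = 9145$)
$\left(-9801 + 646\right) \left(10655 + R\right) - -26176 = \left(-9801 + 646\right) \left(10655 + 9145\right) - -26176 = \left(-9155\right) 19800 + 26176 = -181269000 + 26176 = -181242824$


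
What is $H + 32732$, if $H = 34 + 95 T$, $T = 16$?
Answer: $34286$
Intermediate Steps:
$H = 1554$ ($H = 34 + 95 \cdot 16 = 34 + 1520 = 1554$)
$H + 32732 = 1554 + 32732 = 34286$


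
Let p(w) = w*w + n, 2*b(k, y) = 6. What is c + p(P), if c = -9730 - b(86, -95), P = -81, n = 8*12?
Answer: -3076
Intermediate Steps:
b(k, y) = 3 (b(k, y) = (½)*6 = 3)
n = 96
c = -9733 (c = -9730 - 1*3 = -9730 - 3 = -9733)
p(w) = 96 + w² (p(w) = w*w + 96 = w² + 96 = 96 + w²)
c + p(P) = -9733 + (96 + (-81)²) = -9733 + (96 + 6561) = -9733 + 6657 = -3076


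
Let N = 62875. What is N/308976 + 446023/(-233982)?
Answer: -20516464033/12049137072 ≈ -1.7027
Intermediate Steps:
N/308976 + 446023/(-233982) = 62875/308976 + 446023/(-233982) = 62875*(1/308976) + 446023*(-1/233982) = 62875/308976 - 446023/233982 = -20516464033/12049137072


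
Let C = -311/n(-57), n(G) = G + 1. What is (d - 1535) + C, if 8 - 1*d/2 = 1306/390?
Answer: -16599971/10920 ≈ -1520.1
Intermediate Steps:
n(G) = 1 + G
d = 1814/195 (d = 16 - 2612/390 = 16 - 2*653/195 = 16 - 1306/195 = 1814/195 ≈ 9.3026)
C = 311/56 (C = -311/(1 - 57) = -311/(-56) = -311*(-1/56) = 311/56 ≈ 5.5536)
(d - 1535) + C = (1814/195 - 1535) + 311/56 = -297511/195 + 311/56 = -16599971/10920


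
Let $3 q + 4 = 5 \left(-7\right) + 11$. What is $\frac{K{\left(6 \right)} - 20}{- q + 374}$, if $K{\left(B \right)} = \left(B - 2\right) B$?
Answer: $\frac{6}{575} \approx 0.010435$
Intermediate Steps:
$K{\left(B \right)} = B \left(-2 + B\right)$ ($K{\left(B \right)} = \left(B - 2\right) B = \left(-2 + B\right) B = B \left(-2 + B\right)$)
$q = - \frac{28}{3}$ ($q = - \frac{4}{3} + \frac{5 \left(-7\right) + 11}{3} = - \frac{4}{3} + \frac{-35 + 11}{3} = - \frac{4}{3} + \frac{1}{3} \left(-24\right) = - \frac{4}{3} - 8 = - \frac{28}{3} \approx -9.3333$)
$\frac{K{\left(6 \right)} - 20}{- q + 374} = \frac{6 \left(-2 + 6\right) - 20}{\left(-1\right) \left(- \frac{28}{3}\right) + 374} = \frac{6 \cdot 4 - 20}{\frac{28}{3} + 374} = \frac{24 - 20}{\frac{1150}{3}} = 4 \cdot \frac{3}{1150} = \frac{6}{575}$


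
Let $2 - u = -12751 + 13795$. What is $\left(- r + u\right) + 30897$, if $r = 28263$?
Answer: $1592$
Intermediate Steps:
$u = -1042$ ($u = 2 - \left(-12751 + 13795\right) = 2 - 1044 = -1042$)
$\left(- r + u\right) + 30897 = \left(\left(-1\right) 28263 - 1042\right) + 30897 = \left(-28263 - 1042\right) + 30897 = -29305 + 30897 = 1592$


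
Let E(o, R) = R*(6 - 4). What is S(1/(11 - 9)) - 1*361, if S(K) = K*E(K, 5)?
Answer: -356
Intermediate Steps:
E(o, R) = 2*R (E(o, R) = R*2 = 2*R)
S(K) = 10*K (S(K) = K*(2*5) = K*10 = 10*K)
S(1/(11 - 9)) - 1*361 = 10/(11 - 9) - 1*361 = 10/2 - 361 = 10*(½) - 361 = 5 - 361 = -356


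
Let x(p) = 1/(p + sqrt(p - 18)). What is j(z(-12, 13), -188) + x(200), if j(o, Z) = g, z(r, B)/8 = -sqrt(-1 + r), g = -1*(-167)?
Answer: 3324903/19909 - sqrt(182)/39818 ≈ 167.00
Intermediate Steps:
g = 167
z(r, B) = -8*sqrt(-1 + r) (z(r, B) = 8*(-sqrt(-1 + r)) = -8*sqrt(-1 + r))
j(o, Z) = 167
x(p) = 1/(p + sqrt(-18 + p))
j(z(-12, 13), -188) + x(200) = 167 + 1/(200 + sqrt(-18 + 200)) = 167 + 1/(200 + sqrt(182))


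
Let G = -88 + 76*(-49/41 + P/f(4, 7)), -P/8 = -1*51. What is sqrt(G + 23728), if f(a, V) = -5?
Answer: 2*sqrt(182257915)/205 ≈ 131.71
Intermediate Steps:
P = 408 (P = -(-8)*51 = -8*(-51) = 408)
G = -1307988/205 (G = -88 + 76*(-49/41 + 408/(-5)) = -88 + 76*(-49*1/41 + 408*(-1/5)) = -88 + 76*(-49/41 - 408/5) = -88 + 76*(-16973/205) = -88 - 1289948/205 = -1307988/205 ≈ -6380.4)
sqrt(G + 23728) = sqrt(-1307988/205 + 23728) = sqrt(3556252/205) = 2*sqrt(182257915)/205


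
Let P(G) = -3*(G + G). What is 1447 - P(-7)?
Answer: 1405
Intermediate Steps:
P(G) = -6*G
1447 - P(-7) = 1447 - (-6)*(-7) = 1447 - 1*42 = 1447 - 42 = 1405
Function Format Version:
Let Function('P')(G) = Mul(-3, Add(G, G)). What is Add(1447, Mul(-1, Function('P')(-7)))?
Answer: 1405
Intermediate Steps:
Function('P')(G) = Mul(-6, G) (Function('P')(G) = Mul(-3, Mul(2, G)) = Mul(-6, G))
Add(1447, Mul(-1, Function('P')(-7))) = Add(1447, Mul(-1, Mul(-6, -7))) = Add(1447, Mul(-1, 42)) = Add(1447, -42) = 1405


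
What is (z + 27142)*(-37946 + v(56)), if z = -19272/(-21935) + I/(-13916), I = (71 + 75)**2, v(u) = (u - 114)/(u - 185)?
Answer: -10138507555024092928/9844230585 ≈ -1.0299e+9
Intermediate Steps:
v(u) = (-114 + u)/(-185 + u)
I = 21316 (I = 146**2 = 21316)
z = -49844327/76311865 (z = -19272/(-21935) + 21316/(-13916) = -19272*(-1/21935) + 21316*(-1/13916) = 19272/21935 - 5329/3479 = -49844327/76311865 ≈ -0.65317)
(z + 27142)*(-37946 + v(56)) = (-49844327/76311865 + 27142)*(-37946 + (-114 + 56)/(-185 + 56)) = 2071206795503*(-37946 - 58/(-129))/76311865 = 2071206795503*(-37946 - 1/129*(-58))/76311865 = 2071206795503*(-37946 + 58/129)/76311865 = (2071206795503/76311865)*(-4894976/129) = -10138507555024092928/9844230585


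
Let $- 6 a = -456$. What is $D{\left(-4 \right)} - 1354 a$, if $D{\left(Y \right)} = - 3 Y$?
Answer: $-102892$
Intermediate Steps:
$a = 76$ ($a = \left(- \frac{1}{6}\right) \left(-456\right) = 76$)
$D{\left(-4 \right)} - 1354 a = \left(-3\right) \left(-4\right) - 102904 = 12 - 102904 = -102892$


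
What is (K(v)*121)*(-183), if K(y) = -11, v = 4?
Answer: 243573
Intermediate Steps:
(K(v)*121)*(-183) = -11*121*(-183) = -1331*(-183) = 243573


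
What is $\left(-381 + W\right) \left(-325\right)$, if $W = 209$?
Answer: $55900$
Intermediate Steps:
$\left(-381 + W\right) \left(-325\right) = \left(-381 + 209\right) \left(-325\right) = \left(-172\right) \left(-325\right) = 55900$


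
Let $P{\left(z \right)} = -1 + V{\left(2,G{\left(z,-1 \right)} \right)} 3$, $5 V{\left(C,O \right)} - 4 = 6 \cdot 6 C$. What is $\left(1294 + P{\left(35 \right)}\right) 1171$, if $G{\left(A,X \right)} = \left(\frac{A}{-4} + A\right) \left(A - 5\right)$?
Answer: $\frac{7837503}{5} \approx 1.5675 \cdot 10^{6}$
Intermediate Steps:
$G{\left(A,X \right)} = \frac{3 A \left(-5 + A\right)}{4}$ ($G{\left(A,X \right)} = \left(A \left(- \frac{1}{4}\right) + A\right) \left(-5 + A\right) = \left(- \frac{A}{4} + A\right) \left(-5 + A\right) = \frac{3 A}{4} \left(-5 + A\right) = \frac{3 A \left(-5 + A\right)}{4}$)
$V{\left(C,O \right)} = \frac{4}{5} + \frac{36 C}{5}$ ($V{\left(C,O \right)} = \frac{4}{5} + \frac{6 \cdot 6 C}{5} = \frac{4}{5} + \frac{36 C}{5}$)
$P{\left(z \right)} = \frac{223}{5}$ ($P{\left(z \right)} = -1 + \left(\frac{4}{5} + \frac{36}{5} \cdot 2\right) 3 = -1 + \left(\frac{4}{5} + \frac{72}{5}\right) 3 = -1 + \frac{76}{5} \cdot 3 = -1 + \frac{228}{5} = \frac{223}{5}$)
$\left(1294 + P{\left(35 \right)}\right) 1171 = \left(1294 + \frac{223}{5}\right) 1171 = \frac{6693}{5} \cdot 1171 = \frac{7837503}{5}$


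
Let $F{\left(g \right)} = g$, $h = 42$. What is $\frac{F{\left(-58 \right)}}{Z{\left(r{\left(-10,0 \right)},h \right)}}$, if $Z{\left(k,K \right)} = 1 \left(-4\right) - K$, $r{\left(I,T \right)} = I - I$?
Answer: $\frac{29}{23} \approx 1.2609$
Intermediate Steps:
$r{\left(I,T \right)} = 0$
$Z{\left(k,K \right)} = -4 - K$
$\frac{F{\left(-58 \right)}}{Z{\left(r{\left(-10,0 \right)},h \right)}} = - \frac{58}{-4 - 42} = - \frac{58}{-46} = \left(-58\right) \left(- \frac{1}{46}\right) = \frac{29}{23}$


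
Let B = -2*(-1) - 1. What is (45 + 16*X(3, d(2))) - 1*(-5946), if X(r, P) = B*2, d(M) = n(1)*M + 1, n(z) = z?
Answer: 6023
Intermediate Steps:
B = 1 (B = 2 - 1 = 1)
d(M) = 1 + M (d(M) = 1*M + 1 = M + 1 = 1 + M)
X(r, P) = 2 (X(r, P) = 1*2 = 2)
(45 + 16*X(3, d(2))) - 1*(-5946) = (45 + 16*2) - 1*(-5946) = (45 + 32) + 5946 = 77 + 5946 = 6023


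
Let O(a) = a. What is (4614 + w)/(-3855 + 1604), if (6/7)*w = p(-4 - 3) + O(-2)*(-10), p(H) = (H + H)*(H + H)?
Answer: -4866/2251 ≈ -2.1617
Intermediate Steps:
p(H) = 4*H² (p(H) = (2*H)*(2*H) = 4*H²)
w = 252 (w = 7*(4*(-4 - 3)² - 2*(-10))/6 = 7*(4*(-7)² + 20)/6 = 7*(4*49 + 20)/6 = 7*(196 + 20)/6 = (7/6)*216 = 252)
(4614 + w)/(-3855 + 1604) = (4614 + 252)/(-3855 + 1604) = 4866/(-2251) = 4866*(-1/2251) = -4866/2251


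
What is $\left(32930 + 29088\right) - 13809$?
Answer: $48209$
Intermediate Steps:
$\left(32930 + 29088\right) - 13809 = 62018 - 13809 = 48209$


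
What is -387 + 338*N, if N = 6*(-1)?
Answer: -2415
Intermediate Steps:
N = -6
-387 + 338*N = -387 + 338*(-6) = -387 - 2028 = -2415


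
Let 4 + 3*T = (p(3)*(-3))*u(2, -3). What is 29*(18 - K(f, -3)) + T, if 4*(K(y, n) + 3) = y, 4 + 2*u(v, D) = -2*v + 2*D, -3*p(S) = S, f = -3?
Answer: 7469/12 ≈ 622.42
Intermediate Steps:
p(S) = -S/3
u(v, D) = -2 + D - v (u(v, D) = -2 + (-2*v + 2*D)/2 = -2 + (D - v) = -2 + D - v)
K(y, n) = -3 + y/4
T = -25/3 (T = -4/3 + ((-⅓*3*(-3))*(-2 - 3 - 1*2))/3 = -4/3 + ((-1*(-3))*(-2 - 3 - 2))/3 = -4/3 + (3*(-7))/3 = -4/3 + (⅓)*(-21) = -4/3 - 7 = -25/3 ≈ -8.3333)
29*(18 - K(f, -3)) + T = 29*(18 - (-3 + (¼)*(-3))) - 25/3 = 29*(18 - (-3 - ¾)) - 25/3 = 29*(18 - 1*(-15/4)) - 25/3 = 29*(18 + 15/4) - 25/3 = 29*(87/4) - 25/3 = 2523/4 - 25/3 = 7469/12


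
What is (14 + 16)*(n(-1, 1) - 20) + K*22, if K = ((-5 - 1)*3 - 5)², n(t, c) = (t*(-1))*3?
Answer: 11128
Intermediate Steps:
n(t, c) = -3*t (n(t, c) = -t*3 = -3*t)
K = 529 (K = (-6*3 - 5)² = (-18 - 5)² = (-23)² = 529)
(14 + 16)*(n(-1, 1) - 20) + K*22 = (14 + 16)*(-3*(-1) - 20) + 529*22 = 30*(3 - 20) + 11638 = 30*(-17) + 11638 = -510 + 11638 = 11128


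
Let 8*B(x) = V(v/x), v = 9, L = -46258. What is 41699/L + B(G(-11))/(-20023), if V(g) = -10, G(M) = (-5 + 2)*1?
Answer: -1669762509/1852447868 ≈ -0.90138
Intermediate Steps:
G(M) = -3 (G(M) = -3*1 = -3)
B(x) = -5/4 (B(x) = (⅛)*(-10) = -5/4)
41699/L + B(G(-11))/(-20023) = 41699/(-46258) - 5/4/(-20023) = 41699*(-1/46258) - 5/4*(-1/20023) = -41699/46258 + 5/80092 = -1669762509/1852447868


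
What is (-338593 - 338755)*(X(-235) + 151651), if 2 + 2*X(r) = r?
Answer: -102640235810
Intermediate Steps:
X(r) = -1 + r/2
(-338593 - 338755)*(X(-235) + 151651) = (-338593 - 338755)*((-1 + (½)*(-235)) + 151651) = -677348*((-1 - 235/2) + 151651) = -677348*(-237/2 + 151651) = -677348*303065/2 = -102640235810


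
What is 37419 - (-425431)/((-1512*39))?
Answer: 2206098161/58968 ≈ 37412.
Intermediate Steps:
37419 - (-425431)/((-1512*39)) = 37419 - (-425431)/(-58968) = 37419 - (-425431)*(-1)/58968 = 37419 - 1*425431/58968 = 37419 - 425431/58968 = 2206098161/58968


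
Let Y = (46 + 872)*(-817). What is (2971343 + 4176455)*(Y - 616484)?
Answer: -9767394489020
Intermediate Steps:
Y = -750006 (Y = 918*(-817) = -750006)
(2971343 + 4176455)*(Y - 616484) = (2971343 + 4176455)*(-750006 - 616484) = 7147798*(-1366490) = -9767394489020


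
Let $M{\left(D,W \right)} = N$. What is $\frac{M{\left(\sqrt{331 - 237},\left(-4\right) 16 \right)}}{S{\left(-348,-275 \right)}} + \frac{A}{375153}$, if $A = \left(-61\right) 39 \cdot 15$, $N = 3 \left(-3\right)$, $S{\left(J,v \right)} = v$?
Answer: $- \frac{2145666}{34389025} \approx -0.062394$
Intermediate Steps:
$N = -9$
$M{\left(D,W \right)} = -9$
$A = -35685$ ($A = \left(-2379\right) 15 = -35685$)
$\frac{M{\left(\sqrt{331 - 237},\left(-4\right) 16 \right)}}{S{\left(-348,-275 \right)}} + \frac{A}{375153} = - \frac{9}{-275} - \frac{35685}{375153} = \left(-9\right) \left(- \frac{1}{275}\right) - \frac{11895}{125051} = \frac{9}{275} - \frac{11895}{125051} = - \frac{2145666}{34389025}$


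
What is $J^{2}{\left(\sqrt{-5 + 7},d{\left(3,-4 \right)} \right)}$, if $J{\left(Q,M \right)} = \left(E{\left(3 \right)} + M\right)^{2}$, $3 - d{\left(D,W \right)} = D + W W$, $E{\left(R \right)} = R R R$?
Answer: $14641$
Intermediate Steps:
$E{\left(R \right)} = R^{3}$ ($E{\left(R \right)} = R^{2} R = R^{3}$)
$d{\left(D,W \right)} = 3 - D - W^{2}$ ($d{\left(D,W \right)} = 3 - \left(D + W W\right) = 3 - \left(D + W^{2}\right) = 3 - D - W^{2}$)
$J{\left(Q,M \right)} = \left(27 + M\right)^{2}$ ($J{\left(Q,M \right)} = \left(3^{3} + M\right)^{2} = \left(27 + M\right)^{2}$)
$J^{2}{\left(\sqrt{-5 + 7},d{\left(3,-4 \right)} \right)} = \left(\left(27 - 16\right)^{2}\right)^{2} = \left(11^{2}\right)^{2} = 121^{2} = 14641$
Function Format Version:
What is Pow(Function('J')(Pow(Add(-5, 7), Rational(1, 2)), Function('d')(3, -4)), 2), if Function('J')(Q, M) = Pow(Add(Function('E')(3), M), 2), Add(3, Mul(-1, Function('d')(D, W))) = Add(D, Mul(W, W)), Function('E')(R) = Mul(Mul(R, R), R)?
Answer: 14641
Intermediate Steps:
Function('E')(R) = Pow(R, 3) (Function('E')(R) = Mul(Pow(R, 2), R) = Pow(R, 3))
Function('d')(D, W) = Add(3, Mul(-1, D), Mul(-1, Pow(W, 2))) (Function('d')(D, W) = Add(3, Mul(-1, Add(D, Mul(W, W)))) = Add(3, Mul(-1, Add(D, Pow(W, 2)))) = Add(3, Add(Mul(-1, D), Mul(-1, Pow(W, 2)))) = Add(3, Mul(-1, D), Mul(-1, Pow(W, 2))))
Function('J')(Q, M) = Pow(Add(27, M), 2) (Function('J')(Q, M) = Pow(Add(Pow(3, 3), M), 2) = Pow(Add(27, M), 2))
Pow(Function('J')(Pow(Add(-5, 7), Rational(1, 2)), Function('d')(3, -4)), 2) = Pow(Pow(Add(27, Add(3, Mul(-1, 3), Mul(-1, Pow(-4, 2)))), 2), 2) = Pow(Pow(Add(27, Add(3, -3, Mul(-1, 16))), 2), 2) = Pow(Pow(Add(27, Add(3, -3, -16)), 2), 2) = Pow(Pow(Add(27, -16), 2), 2) = Pow(Pow(11, 2), 2) = Pow(121, 2) = 14641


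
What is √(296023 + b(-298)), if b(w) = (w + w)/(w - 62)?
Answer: √266422190/30 ≈ 544.08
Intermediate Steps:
b(w) = 2*w/(-62 + w) (b(w) = (2*w)/(-62 + w) = 2*w/(-62 + w))
√(296023 + b(-298)) = √(296023 + 2*(-298)/(-62 - 298)) = √(296023 + 2*(-298)/(-360)) = √(296023 + 2*(-298)*(-1/360)) = √(296023 + 149/90) = √(26642219/90) = √266422190/30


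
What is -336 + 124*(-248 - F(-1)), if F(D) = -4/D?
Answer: -31584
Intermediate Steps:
-336 + 124*(-248 - F(-1)) = -336 + 124*(-248 - (-4)/(-1)) = -336 + 124*(-248 - (-4)*(-1)) = -336 + 124*(-248 - 1*4) = -336 + 124*(-248 - 4) = -336 + 124*(-252) = -336 - 31248 = -31584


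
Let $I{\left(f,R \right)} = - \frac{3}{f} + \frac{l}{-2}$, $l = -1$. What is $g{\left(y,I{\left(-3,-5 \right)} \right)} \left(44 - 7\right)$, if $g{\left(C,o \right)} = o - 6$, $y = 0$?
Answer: $- \frac{333}{2} \approx -166.5$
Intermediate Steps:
$I{\left(f,R \right)} = \frac{1}{2} - \frac{3}{f}$ ($I{\left(f,R \right)} = - \frac{3}{f} - \frac{1}{-2} = - \frac{3}{f} - - \frac{1}{2} = - \frac{3}{f} + \frac{1}{2} = \frac{1}{2} - \frac{3}{f}$)
$g{\left(C,o \right)} = -6 + o$ ($g{\left(C,o \right)} = o - 6 = -6 + o$)
$g{\left(y,I{\left(-3,-5 \right)} \right)} \left(44 - 7\right) = \left(-6 + \frac{-6 - 3}{2 \left(-3\right)}\right) \left(44 - 7\right) = \left(-6 + \frac{1}{2} \left(- \frac{1}{3}\right) \left(-9\right)\right) 37 = \left(-6 + \frac{3}{2}\right) 37 = \left(- \frac{9}{2}\right) 37 = - \frac{333}{2}$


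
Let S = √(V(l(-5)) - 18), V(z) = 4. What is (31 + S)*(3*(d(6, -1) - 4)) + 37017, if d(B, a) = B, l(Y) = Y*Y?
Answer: 37203 + 6*I*√14 ≈ 37203.0 + 22.45*I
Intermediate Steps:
l(Y) = Y²
S = I*√14 (S = √(4 - 18) = √(-14) = I*√14 ≈ 3.7417*I)
(31 + S)*(3*(d(6, -1) - 4)) + 37017 = (31 + I*√14)*(3*(6 - 4)) + 37017 = (31 + I*√14)*(3*2) + 37017 = (31 + I*√14)*6 + 37017 = (186 + 6*I*√14) + 37017 = 37203 + 6*I*√14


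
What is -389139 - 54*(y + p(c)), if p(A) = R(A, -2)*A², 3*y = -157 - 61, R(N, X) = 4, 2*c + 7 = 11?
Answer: -386079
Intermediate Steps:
c = 2 (c = -7/2 + (½)*11 = -7/2 + 11/2 = 2)
y = -218/3 (y = (-157 - 61)/3 = (⅓)*(-218) = -218/3 ≈ -72.667)
p(A) = 4*A²
-389139 - 54*(y + p(c)) = -389139 - 54*(-218/3 + 4*2²) = -389139 - 54*(-218/3 + 4*4) = -389139 - 54*(-218/3 + 16) = -389139 - 54*(-170)/3 = -389139 - 1*(-3060) = -389139 + 3060 = -386079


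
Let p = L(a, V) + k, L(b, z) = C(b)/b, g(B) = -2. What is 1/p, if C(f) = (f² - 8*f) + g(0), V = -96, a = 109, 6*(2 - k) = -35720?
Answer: 327/1980415 ≈ 0.00016512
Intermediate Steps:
k = 17866/3 (k = 2 - ⅙*(-35720) = 2 + 17860/3 = 17866/3 ≈ 5955.3)
C(f) = -2 + f² - 8*f (C(f) = (f² - 8*f) - 2 = -2 + f² - 8*f)
L(b, z) = (-2 + b² - 8*b)/b
p = 1980415/327 (p = (-8 + 109 - 2/109) + 17866/3 = 11007/109 + 17866/3 = 1980415/327 ≈ 6056.3)
1/p = 1/(1980415/327) = 327/1980415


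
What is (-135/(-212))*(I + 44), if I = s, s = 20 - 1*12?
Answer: 1755/53 ≈ 33.113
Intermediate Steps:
s = 8 (s = 20 - 12 = 8)
I = 8
(-135/(-212))*(I + 44) = (-135/(-212))*(8 + 44) = -1/212*(-135)*52 = (135/212)*52 = 1755/53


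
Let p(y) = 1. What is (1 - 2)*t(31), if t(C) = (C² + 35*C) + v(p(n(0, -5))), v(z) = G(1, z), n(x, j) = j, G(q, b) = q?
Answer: -2047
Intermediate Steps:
v(z) = 1
t(C) = 1 + C² + 35*C (t(C) = (C² + 35*C) + 1 = 1 + C² + 35*C)
(1 - 2)*t(31) = (1 - 2)*(1 + 31² + 35*31) = -(1 + 961 + 1085) = -1*2047 = -2047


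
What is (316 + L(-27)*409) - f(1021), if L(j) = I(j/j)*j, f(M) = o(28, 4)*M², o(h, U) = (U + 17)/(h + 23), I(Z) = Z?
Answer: -7479446/17 ≈ -4.3997e+5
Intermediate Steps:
o(h, U) = (17 + U)/(23 + h)
f(M) = 7*M²/17 (f(M) = ((17 + 4)/(23 + 28))*M² = (21/51)*M² = ((1/51)*21)*M² = 7*M²/17)
L(j) = j (L(j) = (j/j)*j = 1*j = j)
(316 + L(-27)*409) - f(1021) = (316 - 27*409) - 7*1021²/17 = (316 - 11043) - 7*1042441/17 = -10727 - 1*7297087/17 = -10727 - 7297087/17 = -7479446/17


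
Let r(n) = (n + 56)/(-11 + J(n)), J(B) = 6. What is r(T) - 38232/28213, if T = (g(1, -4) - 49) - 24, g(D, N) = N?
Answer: 401313/141065 ≈ 2.8449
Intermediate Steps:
T = -77 (T = (-4 - 49) - 24 = -53 - 24 = -77)
r(n) = -56/5 - n/5 (r(n) = (n + 56)/(-11 + 6) = (56 + n)/(-5) = (56 + n)*(-⅕) = -56/5 - n/5)
r(T) - 38232/28213 = (-56/5 - ⅕*(-77)) - 38232/28213 = (-56/5 + 77/5) - 38232*1/28213 = 21/5 - 38232/28213 = 401313/141065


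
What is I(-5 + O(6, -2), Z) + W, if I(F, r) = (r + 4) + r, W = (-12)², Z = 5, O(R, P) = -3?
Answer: 158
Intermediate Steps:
W = 144
I(F, r) = 4 + 2*r (I(F, r) = (4 + r) + r = 4 + 2*r)
I(-5 + O(6, -2), Z) + W = (4 + 2*5) + 144 = (4 + 10) + 144 = 14 + 144 = 158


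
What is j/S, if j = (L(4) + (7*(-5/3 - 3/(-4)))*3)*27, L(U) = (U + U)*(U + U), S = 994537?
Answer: 4833/3978148 ≈ 0.0012149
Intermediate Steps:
L(U) = 4*U² (L(U) = (2*U)*(2*U) = 4*U²)
j = 4833/4 (j = (4*4² + (7*(-5/3 - 3/(-4)))*3)*27 = (4*16 + (7*(-5*⅓ - 3*(-¼)))*3)*27 = (64 + (7*(-5/3 + ¾))*3)*27 = (64 + (7*(-11/12))*3)*27 = (64 - 77/12*3)*27 = (64 - 77/4)*27 = (179/4)*27 = 4833/4 ≈ 1208.3)
j/S = (4833/4)/994537 = (4833/4)*(1/994537) = 4833/3978148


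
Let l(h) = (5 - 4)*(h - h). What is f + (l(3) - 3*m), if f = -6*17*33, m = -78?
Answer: -3132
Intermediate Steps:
f = -3366 (f = -102*33 = -3366)
l(h) = 0 (l(h) = 1*0 = 0)
f + (l(3) - 3*m) = -3366 + (0 - 3*(-78)) = -3366 + (0 + 234) = -3366 + 234 = -3132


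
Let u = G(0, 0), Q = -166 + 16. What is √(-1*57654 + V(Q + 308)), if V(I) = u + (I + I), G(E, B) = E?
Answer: I*√57338 ≈ 239.45*I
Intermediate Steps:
Q = -150
u = 0
V(I) = 2*I (V(I) = 0 + (I + I) = 0 + 2*I = 2*I)
√(-1*57654 + V(Q + 308)) = √(-1*57654 + 2*(-150 + 308)) = √(-57654 + 2*158) = √(-57654 + 316) = √(-57338) = I*√57338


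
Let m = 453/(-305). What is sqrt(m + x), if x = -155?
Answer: 4*I*sqrt(909815)/305 ≈ 12.509*I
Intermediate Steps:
m = -453/305 (m = 453*(-1/305) = -453/305 ≈ -1.4852)
sqrt(m + x) = sqrt(-453/305 - 155) = sqrt(-47728/305) = 4*I*sqrt(909815)/305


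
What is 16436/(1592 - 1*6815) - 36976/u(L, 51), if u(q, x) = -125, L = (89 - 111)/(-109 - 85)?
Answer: 191071148/652875 ≈ 292.66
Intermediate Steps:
L = 11/97 (L = -22/(-194) = -22*(-1/194) = 11/97 ≈ 0.11340)
16436/(1592 - 1*6815) - 36976/u(L, 51) = 16436/(1592 - 1*6815) - 36976/(-125) = 16436/(1592 - 6815) - 36976*(-1/125) = 16436/(-5223) + 36976/125 = 16436*(-1/5223) + 36976/125 = -16436/5223 + 36976/125 = 191071148/652875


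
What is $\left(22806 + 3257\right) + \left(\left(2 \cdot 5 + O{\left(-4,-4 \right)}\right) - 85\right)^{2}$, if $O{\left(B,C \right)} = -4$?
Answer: $32304$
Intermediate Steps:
$\left(22806 + 3257\right) + \left(\left(2 \cdot 5 + O{\left(-4,-4 \right)}\right) - 85\right)^{2} = \left(22806 + 3257\right) + \left(\left(2 \cdot 5 - 4\right) - 85\right)^{2} = 26063 + \left(\left(10 - 4\right) - 85\right)^{2} = 26063 + \left(6 - 85\right)^{2} = 26063 + \left(-79\right)^{2} = 26063 + 6241 = 32304$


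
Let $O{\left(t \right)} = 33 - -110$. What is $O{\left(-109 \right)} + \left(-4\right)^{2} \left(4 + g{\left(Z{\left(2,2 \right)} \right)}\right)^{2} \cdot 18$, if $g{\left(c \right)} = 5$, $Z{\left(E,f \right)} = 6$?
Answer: $23471$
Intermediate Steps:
$O{\left(t \right)} = 143$ ($O{\left(t \right)} = 33 + 110 = 143$)
$O{\left(-109 \right)} + \left(-4\right)^{2} \left(4 + g{\left(Z{\left(2,2 \right)} \right)}\right)^{2} \cdot 18 = 143 + \left(-4\right)^{2} \left(4 + 5\right)^{2} \cdot 18 = 143 + 16 \cdot 9^{2} \cdot 18 = 143 + 16 \cdot 81 \cdot 18 = 143 + 1296 \cdot 18 = 143 + 23328 = 23471$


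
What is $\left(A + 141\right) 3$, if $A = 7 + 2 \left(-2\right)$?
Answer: $432$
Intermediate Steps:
$A = 3$ ($A = 7 - 4 = 3$)
$\left(A + 141\right) 3 = \left(3 + 141\right) 3 = 144 \cdot 3 = 432$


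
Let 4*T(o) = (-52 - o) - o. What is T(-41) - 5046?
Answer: -10077/2 ≈ -5038.5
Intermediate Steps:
T(o) = -13 - o/2 (T(o) = ((-52 - o) - o)/4 = (-52 - 2*o)/4 = -13 - o/2)
T(-41) - 5046 = (-13 - ½*(-41)) - 5046 = (-13 + 41/2) - 5046 = 15/2 - 5046 = -10077/2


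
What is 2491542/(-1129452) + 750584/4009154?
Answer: -761768914625/377345583634 ≈ -2.0188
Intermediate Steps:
2491542/(-1129452) + 750584/4009154 = 2491542*(-1/1129452) + 750584*(1/4009154) = -415257/188242 + 375292/2004577 = -761768914625/377345583634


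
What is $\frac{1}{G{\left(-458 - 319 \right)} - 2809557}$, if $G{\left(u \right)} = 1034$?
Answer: $- \frac{1}{2808523} \approx -3.5606 \cdot 10^{-7}$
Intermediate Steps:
$\frac{1}{G{\left(-458 - 319 \right)} - 2809557} = \frac{1}{1034 - 2809557} = \frac{1}{-2808523} = - \frac{1}{2808523}$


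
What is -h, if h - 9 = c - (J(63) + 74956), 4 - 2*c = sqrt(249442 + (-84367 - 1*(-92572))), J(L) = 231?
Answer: 75176 + sqrt(257647)/2 ≈ 75430.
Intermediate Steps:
c = 2 - sqrt(257647)/2 (c = 2 - sqrt(249442 + (-84367 - 1*(-92572)))/2 = 2 - sqrt(249442 + (-84367 + 92572))/2 = 2 - sqrt(249442 + 8205)/2 = 2 - sqrt(257647)/2 ≈ -251.79)
h = -75176 - sqrt(257647)/2 (h = 9 + ((2 - sqrt(257647)/2) - (231 + 74956)) = 9 + ((2 - sqrt(257647)/2) - 1*75187) = 9 + ((2 - sqrt(257647)/2) - 75187) = 9 + (-75185 - sqrt(257647)/2) = -75176 - sqrt(257647)/2 ≈ -75430.)
-h = -(-75176 - sqrt(257647)/2) = 75176 + sqrt(257647)/2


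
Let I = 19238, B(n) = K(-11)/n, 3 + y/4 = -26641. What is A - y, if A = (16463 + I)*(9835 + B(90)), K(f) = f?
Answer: 31609939279/90 ≈ 3.5122e+8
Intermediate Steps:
y = -106576 (y = -12 + 4*(-26641) = -12 - 106564 = -106576)
B(n) = -11/n
A = 31600347439/90 (A = (16463 + 19238)*(9835 - 11/90) = 35701*(9835 - 11*1/90) = 35701*(9835 - 11/90) = 35701*(885139/90) = 31600347439/90 ≈ 3.5111e+8)
A - y = 31600347439/90 - 1*(-106576) = 31600347439/90 + 106576 = 31609939279/90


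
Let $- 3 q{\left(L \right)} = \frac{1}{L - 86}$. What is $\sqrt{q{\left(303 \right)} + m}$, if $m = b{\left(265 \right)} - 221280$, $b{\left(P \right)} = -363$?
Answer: $\frac{i \sqrt{93932525694}}{651} \approx 470.79 i$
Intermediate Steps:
$q{\left(L \right)} = - \frac{1}{3 \left(-86 + L\right)}$ ($q{\left(L \right)} = - \frac{1}{3 \left(L - 86\right)} = - \frac{1}{3 \left(-86 + L\right)}$)
$m = -221643$ ($m = -363 - 221280 = -221643$)
$\sqrt{q{\left(303 \right)} + m} = \sqrt{- \frac{1}{-258 + 3 \cdot 303} - 221643} = \sqrt{- \frac{1}{-258 + 909} - 221643} = \sqrt{- \frac{1}{651} - 221643} = \sqrt{- \frac{144289594}{651}} = \frac{i \sqrt{93932525694}}{651}$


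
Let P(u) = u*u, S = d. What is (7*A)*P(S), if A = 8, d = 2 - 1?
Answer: 56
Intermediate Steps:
d = 1
S = 1
P(u) = u²
(7*A)*P(S) = (7*8)*1² = 56*1 = 56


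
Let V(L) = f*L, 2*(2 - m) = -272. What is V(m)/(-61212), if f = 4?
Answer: -46/5101 ≈ -0.0090178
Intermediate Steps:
m = 138 (m = 2 - ½*(-272) = 2 + 136 = 138)
V(L) = 4*L
V(m)/(-61212) = (4*138)/(-61212) = 552*(-1/61212) = -46/5101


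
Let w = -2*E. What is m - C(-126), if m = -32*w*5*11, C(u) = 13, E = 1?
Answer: 3507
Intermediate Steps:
w = -2 (w = -2*1 = -2)
m = 3520 (m = -(-64)*5*11 = -32*(-10)*11 = 320*11 = 3520)
m - C(-126) = 3520 - 1*13 = 3520 - 13 = 3507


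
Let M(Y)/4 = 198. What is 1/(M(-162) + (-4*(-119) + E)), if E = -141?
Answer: 1/1127 ≈ 0.00088731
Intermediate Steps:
M(Y) = 792 (M(Y) = 4*198 = 792)
1/(M(-162) + (-4*(-119) + E)) = 1/(792 + (-4*(-119) - 141)) = 1/(792 + (476 - 141)) = 1/(792 + 335) = 1/1127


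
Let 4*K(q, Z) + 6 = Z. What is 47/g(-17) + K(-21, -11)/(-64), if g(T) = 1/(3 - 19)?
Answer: -192495/256 ≈ -751.93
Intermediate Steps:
g(T) = -1/16 (g(T) = 1/(-16) = -1/16)
K(q, Z) = -3/2 + Z/4
47/g(-17) + K(-21, -11)/(-64) = 47/(-1/16) + (-3/2 + (¼)*(-11))/(-64) = 47*(-16) + (-3/2 - 11/4)*(-1/64) = -752 - 17/4*(-1/64) = -752 + 17/256 = -192495/256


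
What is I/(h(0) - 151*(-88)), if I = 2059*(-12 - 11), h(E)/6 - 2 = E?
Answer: -47357/13300 ≈ -3.5607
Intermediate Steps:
h(E) = 12 + 6*E
I = -47357 (I = 2059*(-23) = -47357)
I/(h(0) - 151*(-88)) = -47357/((12 + 6*0) - 151*(-88)) = -47357/((12 + 0) + 13288) = -47357/(12 + 13288) = -47357/13300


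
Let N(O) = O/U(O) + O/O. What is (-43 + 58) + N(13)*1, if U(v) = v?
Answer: 17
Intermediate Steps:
N(O) = 2 (N(O) = O/O + O/O = 1 + 1 = 2)
(-43 + 58) + N(13)*1 = (-43 + 58) + 2*1 = 15 + 2 = 17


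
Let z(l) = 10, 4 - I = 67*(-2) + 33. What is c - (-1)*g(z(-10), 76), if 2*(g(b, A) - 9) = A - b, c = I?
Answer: 147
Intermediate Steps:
I = 105 (I = 4 - (67*(-2) + 33) = 4 - (-134 + 33) = 4 - 1*(-101) = 4 + 101 = 105)
c = 105
g(b, A) = 9 + A/2 - b/2 (g(b, A) = 9 + (A - b)/2 = 9 + (A/2 - b/2) = 9 + A/2 - b/2)
c - (-1)*g(z(-10), 76) = 105 - (-1)*(9 + (½)*76 - ½*10) = 105 - (-1)*(9 + 38 - 5) = 105 - (-1)*42 = 105 - 1*(-42) = 105 + 42 = 147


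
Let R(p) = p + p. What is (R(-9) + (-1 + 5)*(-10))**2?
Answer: 3364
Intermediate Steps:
R(p) = 2*p
(R(-9) + (-1 + 5)*(-10))**2 = (2*(-9) + (-1 + 5)*(-10))**2 = (-18 + 4*(-10))**2 = (-18 - 40)**2 = (-58)**2 = 3364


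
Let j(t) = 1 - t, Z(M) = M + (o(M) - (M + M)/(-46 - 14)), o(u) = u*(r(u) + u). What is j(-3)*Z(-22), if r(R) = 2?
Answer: 25036/15 ≈ 1669.1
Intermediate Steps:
o(u) = u*(2 + u)
Z(M) = 31*M/30 + M*(2 + M) (Z(M) = M + (M*(2 + M) - (M + M)/(-46 - 14)) = M + (M*(2 + M) - 2*M/(-60)) = M + (M*(2 + M) - 2*M*(-1)/60) = M + (M*(2 + M) - (-1)*M/30) = M + (M*(2 + M) + M/30) = M + (M/30 + M*(2 + M)) = 31*M/30 + M*(2 + M))
j(-3)*Z(-22) = (1 - 1*(-3))*((1/30)*(-22)*(91 + 30*(-22))) = (1 + 3)*((1/30)*(-22)*(91 - 660)) = 4*((1/30)*(-22)*(-569)) = 4*(6259/15) = 25036/15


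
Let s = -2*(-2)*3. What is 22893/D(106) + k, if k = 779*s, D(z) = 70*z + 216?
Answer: 71404221/7636 ≈ 9351.0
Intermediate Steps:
s = 12 (s = 4*3 = 12)
D(z) = 216 + 70*z
k = 9348 (k = 779*12 = 9348)
22893/D(106) + k = 22893/(216 + 70*106) + 9348 = 22893/(216 + 7420) + 9348 = 22893/7636 + 9348 = 71404221/7636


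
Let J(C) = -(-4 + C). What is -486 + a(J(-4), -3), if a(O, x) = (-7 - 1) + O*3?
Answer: -470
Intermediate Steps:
J(C) = 4 - C
a(O, x) = -8 + 3*O
-486 + a(J(-4), -3) = -486 + (-8 + 3*(4 - 1*(-4))) = -486 + (-8 + 3*(4 + 4)) = -486 + (-8 + 3*8) = -486 + (-8 + 24) = -486 + 16 = -470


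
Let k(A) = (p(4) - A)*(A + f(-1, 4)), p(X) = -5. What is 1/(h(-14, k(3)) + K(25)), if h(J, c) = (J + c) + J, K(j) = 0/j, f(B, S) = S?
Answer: -1/84 ≈ -0.011905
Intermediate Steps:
K(j) = 0
k(A) = (-5 - A)*(4 + A) (k(A) = (-5 - A)*(A + 4) = (-5 - A)*(4 + A))
h(J, c) = c + 2*J
1/(h(-14, k(3)) + K(25)) = 1/(((-20 - 1*3**2 - 9*3) + 2*(-14)) + 0) = 1/(((-20 - 1*9 - 27) - 28) + 0) = 1/(((-20 - 9 - 27) - 28) + 0) = 1/((-56 - 28) + 0) = 1/(-84 + 0) = 1/(-84) = -1/84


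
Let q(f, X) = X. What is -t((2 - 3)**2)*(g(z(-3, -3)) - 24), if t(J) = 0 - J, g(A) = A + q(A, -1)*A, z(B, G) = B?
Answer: -24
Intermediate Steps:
g(A) = 0 (g(A) = A - A = 0)
t(J) = -J
-t((2 - 3)**2)*(g(z(-3, -3)) - 24) = -(-(2 - 3)**2)*(0 - 24) = -(-1*(-1)**2)*(-24) = -(-1*1)*(-24) = -(-1)*(-24) = -1*24 = -24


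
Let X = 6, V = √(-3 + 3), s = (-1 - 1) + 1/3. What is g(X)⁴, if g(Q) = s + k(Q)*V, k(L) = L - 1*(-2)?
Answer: 625/81 ≈ 7.7160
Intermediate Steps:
s = -5/3 (s = -2 + ⅓ = -5/3 ≈ -1.6667)
k(L) = 2 + L (k(L) = L + 2 = 2 + L)
V = 0 (V = √0 = 0)
g(Q) = -5/3 (g(Q) = -5/3 + (2 + Q)*0 = -5/3 + 0 = -5/3)
g(X)⁴ = (-5/3)⁴ = 625/81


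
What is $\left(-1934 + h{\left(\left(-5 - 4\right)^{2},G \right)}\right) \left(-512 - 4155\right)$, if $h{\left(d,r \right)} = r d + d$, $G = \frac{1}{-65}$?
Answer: $\frac{43268834}{5} \approx 8.6538 \cdot 10^{6}$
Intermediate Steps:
$G = - \frac{1}{65} \approx -0.015385$
$h{\left(d,r \right)} = d + d r$ ($h{\left(d,r \right)} = d r + d = d + d r$)
$\left(-1934 + h{\left(\left(-5 - 4\right)^{2},G \right)}\right) \left(-512 - 4155\right) = \left(-1934 + \left(-5 - 4\right)^{2} \left(1 - \frac{1}{65}\right)\right) \left(-512 - 4155\right) = \left(-1934 + \left(-9\right)^{2} \cdot \frac{64}{65}\right) \left(-4667\right) = \left(-1934 + 81 \cdot \frac{64}{65}\right) \left(-4667\right) = \left(-1934 + \frac{5184}{65}\right) \left(-4667\right) = \left(- \frac{120526}{65}\right) \left(-4667\right) = \frac{43268834}{5}$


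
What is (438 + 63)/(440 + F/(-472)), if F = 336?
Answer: 29559/25918 ≈ 1.1405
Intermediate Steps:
(438 + 63)/(440 + F/(-472)) = (438 + 63)/(440 + 336/(-472)) = 501/(440 + 336*(-1/472)) = 501/(440 - 42/59) = 501/(25918/59) = 501*(59/25918) = 29559/25918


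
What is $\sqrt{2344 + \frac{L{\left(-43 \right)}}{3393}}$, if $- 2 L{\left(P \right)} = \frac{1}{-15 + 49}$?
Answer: $\frac{\sqrt{3466096505495}}{38454} \approx 48.415$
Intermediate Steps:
$L{\left(P \right)} = - \frac{1}{68}$ ($L{\left(P \right)} = - \frac{1}{2 \left(-15 + 49\right)} = - \frac{1}{2 \cdot 34} = \left(- \frac{1}{2}\right) \frac{1}{34} = - \frac{1}{68}$)
$\sqrt{2344 + \frac{L{\left(-43 \right)}}{3393}} = \sqrt{2344 - \frac{1}{68 \cdot 3393}} = \sqrt{2344 - \frac{1}{230724}} = \sqrt{\frac{540817055}{230724}} = \frac{\sqrt{3466096505495}}{38454}$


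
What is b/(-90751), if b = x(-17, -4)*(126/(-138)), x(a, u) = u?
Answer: -84/2087273 ≈ -4.0244e-5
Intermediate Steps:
b = 84/23 (b = -504/(-138) = -504*(-1)/138 = -4*(-21/23) = 84/23 ≈ 3.6522)
b/(-90751) = (84/23)/(-90751) = (84/23)*(-1/90751) = -84/2087273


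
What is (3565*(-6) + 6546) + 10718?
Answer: -4126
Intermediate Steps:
(3565*(-6) + 6546) + 10718 = (-21390 + 6546) + 10718 = -14844 + 10718 = -4126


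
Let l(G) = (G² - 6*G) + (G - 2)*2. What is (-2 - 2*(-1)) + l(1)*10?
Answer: -70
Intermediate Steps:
l(G) = -4 + G² - 4*G (l(G) = (G² - 6*G) + (-2 + G)*2 = (G² - 6*G) + (-4 + 2*G) = -4 + G² - 4*G)
(-2 - 2*(-1)) + l(1)*10 = (-2 - 2*(-1)) + (-4 + 1² - 4*1)*10 = (-2 + 2) + (-4 + 1 - 4)*10 = 0 - 7*10 = 0 - 70 = -70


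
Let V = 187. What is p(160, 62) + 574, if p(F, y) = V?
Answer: 761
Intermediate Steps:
p(F, y) = 187
p(160, 62) + 574 = 187 + 574 = 761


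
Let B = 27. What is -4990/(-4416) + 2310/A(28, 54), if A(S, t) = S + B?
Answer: 95231/2208 ≈ 43.130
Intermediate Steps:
A(S, t) = 27 + S (A(S, t) = S + 27 = 27 + S)
-4990/(-4416) + 2310/A(28, 54) = -4990/(-4416) + 2310/(27 + 28) = -4990*(-1/4416) + 2310/55 = 2495/2208 + 2310*(1/55) = 2495/2208 + 42 = 95231/2208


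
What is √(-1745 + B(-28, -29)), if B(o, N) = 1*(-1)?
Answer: 3*I*√194 ≈ 41.785*I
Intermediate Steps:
B(o, N) = -1
√(-1745 + B(-28, -29)) = √(-1745 - 1) = √(-1746) = 3*I*√194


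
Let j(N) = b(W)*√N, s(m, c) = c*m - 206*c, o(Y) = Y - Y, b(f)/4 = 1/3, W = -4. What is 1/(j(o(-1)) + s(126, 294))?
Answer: -1/23520 ≈ -4.2517e-5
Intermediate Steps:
b(f) = 4/3
o(Y) = 0
s(m, c) = -206*c + c*m
j(N) = 4*√N/3
1/(j(o(-1)) + s(126, 294)) = 1/(4*√0/3 + 294*(-206 + 126)) = 1/((4/3)*0 + 294*(-80)) = 1/(0 - 23520) = 1/(-23520) = -1/23520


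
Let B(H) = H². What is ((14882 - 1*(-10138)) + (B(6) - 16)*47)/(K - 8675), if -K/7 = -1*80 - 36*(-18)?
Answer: -25960/12651 ≈ -2.0520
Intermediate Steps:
K = -3976 (K = -7*(-1*80 - 36*(-18)) = -7*(-80 + 648) = -7*568 = -3976)
((14882 - 1*(-10138)) + (B(6) - 16)*47)/(K - 8675) = ((14882 - 1*(-10138)) + (6² - 16)*47)/(-3976 - 8675) = ((14882 + 10138) + (36 - 16)*47)/(-12651) = (25020 + 20*47)*(-1/12651) = (25020 + 940)*(-1/12651) = 25960*(-1/12651) = -25960/12651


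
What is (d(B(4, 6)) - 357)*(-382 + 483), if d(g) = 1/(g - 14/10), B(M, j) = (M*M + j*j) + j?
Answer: -10203626/283 ≈ -36055.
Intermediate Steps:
B(M, j) = j + M² + j² (B(M, j) = (M² + j²) + j = j + M² + j²)
d(g) = 1/(-7/5 + g) (d(g) = 1/(g - 14*⅒) = 1/(g - 7/5) = 1/(-7/5 + g))
(d(B(4, 6)) - 357)*(-382 + 483) = (5/(-7 + 5*(6 + 4² + 6²)) - 357)*(-382 + 483) = (5/(-7 + 5*(6 + 16 + 36)) - 357)*101 = (5/(-7 + 5*58) - 357)*101 = (5/(-7 + 290) - 357)*101 = (5/283 - 357)*101 = -101026/283*101 = -10203626/283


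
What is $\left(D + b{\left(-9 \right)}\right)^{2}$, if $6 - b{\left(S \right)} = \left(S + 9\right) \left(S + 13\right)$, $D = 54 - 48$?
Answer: $144$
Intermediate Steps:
$D = 6$ ($D = 54 - 48 = 6$)
$b{\left(S \right)} = 6 - \left(9 + S\right) \left(13 + S\right)$ ($b{\left(S \right)} = 6 - \left(S + 9\right) \left(S + 13\right) = 6 - \left(9 + S\right) \left(13 + S\right)$)
$\left(D + b{\left(-9 \right)}\right)^{2} = \left(6 - -6\right)^{2} = \left(6 + 6\right)^{2} = 12^{2} = 144$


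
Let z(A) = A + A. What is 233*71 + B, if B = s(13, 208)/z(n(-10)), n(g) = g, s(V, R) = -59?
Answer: 330919/20 ≈ 16546.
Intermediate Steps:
z(A) = 2*A
B = 59/20 (B = -59/(2*(-10)) = -59/(-20) = -59*(-1/20) = 59/20 ≈ 2.9500)
233*71 + B = 233*71 + 59/20 = 16543 + 59/20 = 330919/20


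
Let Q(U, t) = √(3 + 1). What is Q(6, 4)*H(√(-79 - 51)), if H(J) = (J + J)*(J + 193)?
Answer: -520 + 772*I*√130 ≈ -520.0 + 8802.2*I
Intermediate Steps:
H(J) = 2*J*(193 + J) (H(J) = (2*J)*(193 + J) = 2*J*(193 + J))
Q(U, t) = 2 (Q(U, t) = √4 = 2)
Q(6, 4)*H(√(-79 - 51)) = 2*(2*√(-79 - 51)*(193 + √(-79 - 51))) = 2*(2*√(-130)*(193 + √(-130))) = 2*(2*(I*√130)*(193 + I*√130)) = 2*(2*I*√130*(193 + I*√130)) = 4*I*√130*(193 + I*√130)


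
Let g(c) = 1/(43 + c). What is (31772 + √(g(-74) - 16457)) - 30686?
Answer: 1086 + 2*I*√3953802/31 ≈ 1086.0 + 128.28*I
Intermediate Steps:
(31772 + √(g(-74) - 16457)) - 30686 = (31772 + √(1/(43 - 74) - 16457)) - 30686 = (31772 + √(1/(-31) - 16457)) - 30686 = (31772 + √(-1/31 - 16457)) - 30686 = (31772 + √(-510168/31)) - 30686 = (31772 + 2*I*√3953802/31) - 30686 = 1086 + 2*I*√3953802/31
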